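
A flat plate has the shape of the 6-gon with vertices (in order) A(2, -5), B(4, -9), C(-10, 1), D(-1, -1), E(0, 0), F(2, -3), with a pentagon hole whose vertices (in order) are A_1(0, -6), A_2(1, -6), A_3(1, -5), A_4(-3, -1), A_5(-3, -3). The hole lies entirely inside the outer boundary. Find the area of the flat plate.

Outer boundary:
Σ = (2) + (-86) + (11) + (0) + (0) + (-4) = -77
Area = |Σ|/2 = 38.5.
Hole:
Apply Gauss's area formula: 2A = Σ (x_i·y_{i+1} − x_{i+1}·y_i), indices taken mod 5.
A_1→A_2: (0)(-6) − (1)(-6) = 6
A_2→A_3: (1)(-5) − (1)(-6) = 1
A_3→A_4: (1)(-1) − (-3)(-5) = -16
A_4→A_5: (-3)(-3) − (-3)(-1) = 6
A_5→A_1: (-3)(-6) − (0)(-3) = 18
Σ = 15
Area = |Σ|/2 = 7.5.
Net area = 38.5 − 7.5 = 31.

31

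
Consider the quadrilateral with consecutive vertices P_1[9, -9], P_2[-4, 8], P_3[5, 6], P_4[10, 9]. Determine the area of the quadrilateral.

Apply the shoelace (surveyor's) formula: 2A = Σ (x_i·y_{i+1} − x_{i+1}·y_i), indices taken mod 4.
P_1→P_2: (9)(8) − (-4)(-9) = 36
P_2→P_3: (-4)(6) − (5)(8) = -64
P_3→P_4: (5)(9) − (10)(6) = -15
P_4→P_1: (10)(-9) − (9)(9) = -171
Σ = -214
Area = |Σ|/2 = 107.

107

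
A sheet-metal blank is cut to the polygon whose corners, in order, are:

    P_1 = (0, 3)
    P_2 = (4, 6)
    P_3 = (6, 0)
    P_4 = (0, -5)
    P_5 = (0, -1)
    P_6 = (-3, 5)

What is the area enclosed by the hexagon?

45

Apply the surveyor's formula: 2A = Σ (x_i·y_{i+1} − x_{i+1}·y_i), indices taken mod 6.
Σ = (-12) + (-36) + (-30) + (0) + (-3) + (-9) = -90
Area = |Σ|/2 = 45.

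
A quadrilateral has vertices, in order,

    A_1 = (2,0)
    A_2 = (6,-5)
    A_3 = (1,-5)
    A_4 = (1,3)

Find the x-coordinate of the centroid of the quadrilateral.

257/99

Apply the shoelace (surveyor's) formula. First the cross-terms c_i = x_i·y_{i+1} − x_{i+1}·y_i:
  -10, -25, 8, -6  ⇒  2A = -33, A = -16.5.
Then Σ (x_i + x_{i+1})·c_i = -257, so x̄ = -257 / (6·(-16.5)) = 257/99.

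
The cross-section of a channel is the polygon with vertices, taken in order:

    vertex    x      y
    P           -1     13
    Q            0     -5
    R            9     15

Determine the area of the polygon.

91

Cross-terms: 5, 45, 132  ⇒  Σ = 182
Area = |Σ|/2 = 91.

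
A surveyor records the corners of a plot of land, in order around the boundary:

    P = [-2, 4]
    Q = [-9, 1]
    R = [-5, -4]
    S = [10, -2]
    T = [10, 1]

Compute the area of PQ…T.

98.5

P→Q: (-2)(1) − (-9)(4) = 34
Q→R: (-9)(-4) − (-5)(1) = 41
R→S: (-5)(-2) − (10)(-4) = 50
S→T: (10)(1) − (10)(-2) = 30
T→P: (10)(4) − (-2)(1) = 42
Σ = 197
Area = |Σ|/2 = 98.5.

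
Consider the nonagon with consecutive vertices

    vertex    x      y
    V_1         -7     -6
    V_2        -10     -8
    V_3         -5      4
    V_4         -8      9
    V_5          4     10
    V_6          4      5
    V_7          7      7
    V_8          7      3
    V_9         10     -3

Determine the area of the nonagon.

Apply the shoelace formula: 2A = Σ (x_i·y_{i+1} − x_{i+1}·y_i), indices taken mod 9.
Σ = (-4) + (-80) + (-13) + (-116) + (-20) + (-7) + (-28) + (-51) + (-81) = -400
Area = |Σ|/2 = 200.

200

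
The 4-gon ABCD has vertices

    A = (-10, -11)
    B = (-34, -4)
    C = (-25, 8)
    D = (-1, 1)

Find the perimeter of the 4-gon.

|AB| = √((-24)² + (7)²) = √625 = 25
|BC| = √((9)² + (12)²) = √225 = 15
|CD| = √((24)² + (-7)²) = √625 = 25
|DA| = √((-9)² + (-12)²) = √225 = 15
Perimeter = 25 + 15 + 25 + 15 = 80.

80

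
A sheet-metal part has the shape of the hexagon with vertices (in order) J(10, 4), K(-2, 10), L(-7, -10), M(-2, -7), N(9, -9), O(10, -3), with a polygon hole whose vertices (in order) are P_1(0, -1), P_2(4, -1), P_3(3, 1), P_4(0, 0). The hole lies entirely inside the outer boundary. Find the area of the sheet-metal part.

215

Outer boundary:
Apply the surveyor's formula: 2A = Σ (x_i·y_{i+1} − x_{i+1}·y_i), indices taken mod 6.
J→K: (10)(10) − (-2)(4) = 108
K→L: (-2)(-10) − (-7)(10) = 90
L→M: (-7)(-7) − (-2)(-10) = 29
M→N: (-2)(-9) − (9)(-7) = 81
N→O: (9)(-3) − (10)(-9) = 63
O→J: (10)(4) − (10)(-3) = 70
Σ = 441
Area = |Σ|/2 = 220.5.
Hole:
Cross-terms: 4, 7, 0, 0  ⇒  Σ = 11
Area = |Σ|/2 = 5.5.
Net area = 220.5 − 5.5 = 215.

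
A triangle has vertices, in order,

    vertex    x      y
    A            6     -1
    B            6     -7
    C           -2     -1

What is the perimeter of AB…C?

|AB| = √((0)² + (-6)²) = √36 = 6
|BC| = √((-8)² + (6)²) = √100 = 10
|CA| = √((8)² + (0)²) = √64 = 8
Perimeter = 6 + 10 + 8 = 24.

24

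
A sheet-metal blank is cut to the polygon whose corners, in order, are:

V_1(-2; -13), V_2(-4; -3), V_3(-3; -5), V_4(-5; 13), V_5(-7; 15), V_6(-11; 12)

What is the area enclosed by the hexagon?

82.5

Apply Gauss's area formula: 2A = Σ (x_i·y_{i+1} − x_{i+1}·y_i), indices taken mod 6.
Σ = (-46) + (11) + (-64) + (16) + (81) + (167) = 165
Area = |Σ|/2 = 82.5.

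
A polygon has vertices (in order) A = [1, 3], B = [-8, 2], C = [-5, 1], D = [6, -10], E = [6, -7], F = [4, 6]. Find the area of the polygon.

Cross-terms: 26, 2, 44, 18, 64, 6  ⇒  Σ = 160
Area = |Σ|/2 = 80.

80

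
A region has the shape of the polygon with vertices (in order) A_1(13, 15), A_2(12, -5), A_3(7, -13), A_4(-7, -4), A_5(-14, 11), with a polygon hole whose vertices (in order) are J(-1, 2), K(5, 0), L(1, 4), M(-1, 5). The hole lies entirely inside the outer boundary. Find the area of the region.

474.5

Outer boundary:
Σ = (-245) + (-121) + (-119) + (-133) + (-353) = -971
Area = |Σ|/2 = 485.5.
Hole:
J→K: (-1)(0) − (5)(2) = -10
K→L: (5)(4) − (1)(0) = 20
L→M: (1)(5) − (-1)(4) = 9
M→J: (-1)(2) − (-1)(5) = 3
Σ = 22
Area = |Σ|/2 = 11.
Net area = 485.5 − 11 = 474.5.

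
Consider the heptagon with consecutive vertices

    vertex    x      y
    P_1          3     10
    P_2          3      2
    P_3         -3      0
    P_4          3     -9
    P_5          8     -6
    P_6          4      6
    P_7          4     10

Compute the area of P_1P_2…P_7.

80.5

Apply the surveyor's formula: 2A = Σ (x_i·y_{i+1} − x_{i+1}·y_i), indices taken mod 7.
Σ = (-24) + (6) + (27) + (54) + (72) + (16) + (10) = 161
Area = |Σ|/2 = 80.5.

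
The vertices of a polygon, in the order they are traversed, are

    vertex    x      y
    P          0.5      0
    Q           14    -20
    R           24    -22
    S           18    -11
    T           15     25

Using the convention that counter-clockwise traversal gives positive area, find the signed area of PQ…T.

448.25

P→Q: (0.5)(-20) − (14)(0) = -10
Q→R: (14)(-22) − (24)(-20) = 172
R→S: (24)(-11) − (18)(-22) = 132
S→T: (18)(25) − (15)(-11) = 615
T→P: (15)(0) − (0.5)(25) = -12.5
Σ = 896.5
Signed area = Σ/2 = 448.25 (positive ⇒ counter-clockwise traversal).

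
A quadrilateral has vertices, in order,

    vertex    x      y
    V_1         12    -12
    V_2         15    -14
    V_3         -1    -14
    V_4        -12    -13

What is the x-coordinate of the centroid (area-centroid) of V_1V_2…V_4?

Apply the shoelace (surveyor's) formula. First the cross-terms c_i = x_i·y_{i+1} − x_{i+1}·y_i:
  12, -224, -155, 300  ⇒  2A = -67, A = -33.5.
Then Σ (x_i + x_{i+1})·c_i = -797, so x̄ = -797 / (6·(-33.5)) = 797/201.

797/201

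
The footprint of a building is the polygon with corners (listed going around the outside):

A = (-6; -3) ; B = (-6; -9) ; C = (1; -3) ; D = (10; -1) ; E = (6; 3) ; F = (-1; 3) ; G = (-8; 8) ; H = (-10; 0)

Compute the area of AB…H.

137.5

Apply the shoelace (surveyor's) formula: 2A = Σ (x_i·y_{i+1} − x_{i+1}·y_i), indices taken mod 8.
A→B: (-6)(-9) − (-6)(-3) = 36
B→C: (-6)(-3) − (1)(-9) = 27
C→D: (1)(-1) − (10)(-3) = 29
D→E: (10)(3) − (6)(-1) = 36
E→F: (6)(3) − (-1)(3) = 21
F→G: (-1)(8) − (-8)(3) = 16
G→H: (-8)(0) − (-10)(8) = 80
H→A: (-10)(-3) − (-6)(0) = 30
Σ = 275
Area = |Σ|/2 = 137.5.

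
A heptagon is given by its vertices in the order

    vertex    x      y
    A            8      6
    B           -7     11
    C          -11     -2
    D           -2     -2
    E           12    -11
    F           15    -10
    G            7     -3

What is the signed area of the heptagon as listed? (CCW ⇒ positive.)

232.5

Apply the shoelace (surveyor's) formula: 2A = Σ (x_i·y_{i+1} − x_{i+1}·y_i), indices taken mod 7.
Σ = (130) + (135) + (18) + (46) + (45) + (25) + (66) = 465
Signed area = Σ/2 = 232.5 (positive ⇒ counter-clockwise traversal).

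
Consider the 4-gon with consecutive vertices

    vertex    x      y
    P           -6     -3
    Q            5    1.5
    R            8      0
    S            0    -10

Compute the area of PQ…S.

73

Σ = (6) + (-12) + (-80) + (-60) = -146
Area = |Σ|/2 = 73.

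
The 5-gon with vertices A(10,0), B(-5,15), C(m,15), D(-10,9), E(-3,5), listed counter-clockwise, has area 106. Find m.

The doubled signed area Σ (x_i y_{i+1} − x_{i+1} y_i) is linear in m.
With m=0 it equals 152; the coefficient of m is -6 (from the two edges through C).
So -6·m + 152 = 2·106 = 212 ⇒ m = -10.

-10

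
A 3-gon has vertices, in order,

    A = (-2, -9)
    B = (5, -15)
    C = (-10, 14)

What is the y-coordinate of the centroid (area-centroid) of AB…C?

Apply the shoelace (surveyor's) formula. First the cross-terms c_i = x_i·y_{i+1} − x_{i+1}·y_i:
  75, -80, 118  ⇒  2A = 113, A = 56.5.
Then Σ (y_i + y_{i+1})·c_i = -1130, so ȳ = -1130 / (6·56.5) = -10/3.

-10/3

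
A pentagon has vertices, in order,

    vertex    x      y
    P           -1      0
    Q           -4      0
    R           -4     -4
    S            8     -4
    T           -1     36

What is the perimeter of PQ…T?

96

|PQ| = √((-3)² + (0)²) = √9 = 3
|QR| = √((0)² + (-4)²) = √16 = 4
|RS| = √((12)² + (0)²) = √144 = 12
|ST| = √((-9)² + (40)²) = √1681 = 41
|TP| = √((0)² + (-36)²) = √1296 = 36
Perimeter = 3 + 4 + 12 + 41 + 36 = 96.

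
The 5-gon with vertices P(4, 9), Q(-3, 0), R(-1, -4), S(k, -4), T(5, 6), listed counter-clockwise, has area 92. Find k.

Write out the shoelace sum; only the two edges meeting at S involve k:
2·Area = [((-1)·(-4) − k·(-4)) + (k·6 − 5·(-4))] + 60
       = 10·k + 84 = 184
⇒ k = 10.

10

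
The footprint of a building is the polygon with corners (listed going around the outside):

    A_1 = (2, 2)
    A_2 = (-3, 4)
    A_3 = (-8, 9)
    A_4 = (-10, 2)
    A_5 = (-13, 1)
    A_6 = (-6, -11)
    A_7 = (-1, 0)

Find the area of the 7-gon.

122.5

Apply the shoelace formula: 2A = Σ (x_i·y_{i+1} − x_{i+1}·y_i), indices taken mod 7.
Σ = (14) + (5) + (74) + (16) + (149) + (-11) + (-2) = 245
Area = |Σ|/2 = 122.5.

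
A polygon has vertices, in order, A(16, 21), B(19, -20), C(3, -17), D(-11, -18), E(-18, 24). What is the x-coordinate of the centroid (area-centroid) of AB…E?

337/249

Apply the shoelace formula. First the cross-terms c_i = x_i·y_{i+1} − x_{i+1}·y_i:
  -719, -263, -241, -588, -762  ⇒  2A = -2573, A = -1286.5.
Then Σ (x_i + x_{i+1})·c_i = -10447, so x̄ = -10447 / (6·(-1286.5)) = 337/249.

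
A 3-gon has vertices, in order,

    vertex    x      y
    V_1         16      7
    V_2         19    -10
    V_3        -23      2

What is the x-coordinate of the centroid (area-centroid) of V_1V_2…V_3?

Apply the shoelace (surveyor's) formula. First the cross-terms c_i = x_i·y_{i+1} − x_{i+1}·y_i:
  -293, -192, -193  ⇒  2A = -678, A = -339.
Then Σ (x_i + x_{i+1})·c_i = -8136, so x̄ = -8136 / (6·(-339)) = 4.

4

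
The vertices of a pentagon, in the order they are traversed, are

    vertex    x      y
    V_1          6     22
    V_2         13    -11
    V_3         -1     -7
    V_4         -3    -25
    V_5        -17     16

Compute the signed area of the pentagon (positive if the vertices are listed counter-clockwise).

Cross-terms: -352, -102, 4, -473, -470  ⇒  Σ = -1393
Signed area = Σ/2 = -696.5 (negative ⇒ clockwise traversal).

-696.5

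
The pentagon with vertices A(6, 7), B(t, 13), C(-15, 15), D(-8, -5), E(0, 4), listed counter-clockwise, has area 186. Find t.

The doubled signed area Σ (x_i y_{i+1} − x_{i+1} y_i) is linear in t.
With t=0 it equals 412; the coefficient of t is 8 (from the two edges through B).
So 8·t + 412 = 2·186 = 372 ⇒ t = -5.

-5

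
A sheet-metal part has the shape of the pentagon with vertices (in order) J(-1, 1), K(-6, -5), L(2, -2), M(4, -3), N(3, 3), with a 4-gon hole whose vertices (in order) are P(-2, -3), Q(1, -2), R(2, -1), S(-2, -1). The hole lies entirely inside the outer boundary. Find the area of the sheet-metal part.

26

Outer boundary:
Σ = (11) + (22) + (2) + (21) + (6) = 62
Area = |Σ|/2 = 31.
Hole:
P→Q: (-2)(-2) − (1)(-3) = 7
Q→R: (1)(-1) − (2)(-2) = 3
R→S: (2)(-1) − (-2)(-1) = -4
S→P: (-2)(-3) − (-2)(-1) = 4
Σ = 10
Area = |Σ|/2 = 5.
Net area = 31 − 5 = 26.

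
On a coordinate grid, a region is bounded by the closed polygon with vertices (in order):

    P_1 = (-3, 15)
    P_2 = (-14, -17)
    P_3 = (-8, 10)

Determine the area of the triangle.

52.5

Σ = (261) + (-276) + (-90) = -105
Area = |Σ|/2 = 52.5.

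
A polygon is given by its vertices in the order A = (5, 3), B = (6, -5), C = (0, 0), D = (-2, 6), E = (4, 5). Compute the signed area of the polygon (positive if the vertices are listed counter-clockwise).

-45

Apply the shoelace (surveyor's) formula: 2A = Σ (x_i·y_{i+1} − x_{i+1}·y_i), indices taken mod 5.
A→B: (5)(-5) − (6)(3) = -43
B→C: (6)(0) − (0)(-5) = 0
C→D: (0)(6) − (-2)(0) = 0
D→E: (-2)(5) − (4)(6) = -34
E→A: (4)(3) − (5)(5) = -13
Σ = -90
Signed area = Σ/2 = -45 (negative ⇒ clockwise traversal).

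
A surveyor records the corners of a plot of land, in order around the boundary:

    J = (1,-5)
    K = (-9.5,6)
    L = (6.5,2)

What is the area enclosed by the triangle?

Apply Gauss's area formula: 2A = Σ (x_i·y_{i+1} − x_{i+1}·y_i), indices taken mod 3.
Σ = (-41.5) + (-58) + (-34.5) = -134
Area = |Σ|/2 = 67.

67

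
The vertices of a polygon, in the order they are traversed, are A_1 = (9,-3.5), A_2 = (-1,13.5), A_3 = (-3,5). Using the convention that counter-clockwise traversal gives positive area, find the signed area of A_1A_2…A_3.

59.5

Σ = (118) + (35.5) + (-34.5) = 119
Signed area = Σ/2 = 59.5 (positive ⇒ counter-clockwise traversal).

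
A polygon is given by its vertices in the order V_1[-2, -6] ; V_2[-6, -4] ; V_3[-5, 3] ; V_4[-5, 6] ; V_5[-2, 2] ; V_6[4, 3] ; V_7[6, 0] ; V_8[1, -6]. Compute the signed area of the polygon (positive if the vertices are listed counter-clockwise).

-82.5

Apply the shoelace (surveyor's) formula: 2A = Σ (x_i·y_{i+1} − x_{i+1}·y_i), indices taken mod 8.
V_1→V_2: (-2)(-4) − (-6)(-6) = -28
V_2→V_3: (-6)(3) − (-5)(-4) = -38
V_3→V_4: (-5)(6) − (-5)(3) = -15
V_4→V_5: (-5)(2) − (-2)(6) = 2
V_5→V_6: (-2)(3) − (4)(2) = -14
V_6→V_7: (4)(0) − (6)(3) = -18
V_7→V_8: (6)(-6) − (1)(0) = -36
V_8→V_1: (1)(-6) − (-2)(-6) = -18
Σ = -165
Signed area = Σ/2 = -82.5 (negative ⇒ clockwise traversal).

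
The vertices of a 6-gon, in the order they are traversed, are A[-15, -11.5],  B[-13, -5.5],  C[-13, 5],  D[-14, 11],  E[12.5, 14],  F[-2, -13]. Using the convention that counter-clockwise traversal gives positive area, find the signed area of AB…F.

Apply the shoelace (surveyor's) formula: 2A = Σ (x_i·y_{i+1} − x_{i+1}·y_i), indices taken mod 6.
Cross-terms: -67, -136.5, -73, -333.5, -134.5, -172  ⇒  Σ = -916.5
Signed area = Σ/2 = -458.25 (negative ⇒ clockwise traversal).

-458.25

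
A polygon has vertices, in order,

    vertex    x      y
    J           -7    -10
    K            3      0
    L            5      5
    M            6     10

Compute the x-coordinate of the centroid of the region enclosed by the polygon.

Apply Gauss's area formula. First the cross-terms c_i = x_i·y_{i+1} − x_{i+1}·y_i:
  30, 15, 20, 10  ⇒  2A = 75, A = 37.5.
Then Σ (x_i + x_{i+1})·c_i = 210, so x̄ = 210 / (6·37.5) = 14/15.

14/15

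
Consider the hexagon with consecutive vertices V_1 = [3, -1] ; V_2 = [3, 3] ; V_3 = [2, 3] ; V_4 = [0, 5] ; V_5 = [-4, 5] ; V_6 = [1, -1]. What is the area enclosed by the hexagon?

Apply the surveyor's formula: 2A = Σ (x_i·y_{i+1} − x_{i+1}·y_i), indices taken mod 6.
Σ = (12) + (3) + (10) + (20) + (-1) + (2) = 46
Area = |Σ|/2 = 23.

23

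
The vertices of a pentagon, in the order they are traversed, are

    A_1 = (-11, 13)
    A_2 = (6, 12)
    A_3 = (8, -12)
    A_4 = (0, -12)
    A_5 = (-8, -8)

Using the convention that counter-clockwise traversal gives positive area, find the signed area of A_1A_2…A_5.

-381

Σ = (-210) + (-168) + (-96) + (-96) + (-192) = -762
Signed area = Σ/2 = -381 (negative ⇒ clockwise traversal).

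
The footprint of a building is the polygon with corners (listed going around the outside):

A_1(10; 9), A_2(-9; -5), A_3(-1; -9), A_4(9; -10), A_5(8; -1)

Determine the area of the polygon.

175.5

Apply the surveyor's formula: 2A = Σ (x_i·y_{i+1} − x_{i+1}·y_i), indices taken mod 5.
Σ = (31) + (76) + (91) + (71) + (82) = 351
Area = |Σ|/2 = 175.5.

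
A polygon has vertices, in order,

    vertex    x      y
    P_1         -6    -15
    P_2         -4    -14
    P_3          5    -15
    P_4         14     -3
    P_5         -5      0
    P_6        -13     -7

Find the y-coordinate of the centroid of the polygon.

-199/27

Apply the surveyor's formula. First the cross-terms c_i = x_i·y_{i+1} − x_{i+1}·y_i:
  24, 130, 195, -15, 35, 153  ⇒  2A = 522, A = 261.
Then Σ (y_i + y_{i+1})·c_i = -11542, so ȳ = -11542 / (6·261) = -199/27.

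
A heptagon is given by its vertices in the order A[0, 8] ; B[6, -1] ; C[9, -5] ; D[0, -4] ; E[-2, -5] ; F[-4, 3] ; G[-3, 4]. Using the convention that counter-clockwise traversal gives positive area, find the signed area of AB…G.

Cross-terms: -48, -21, -36, -8, -26, -7, -24  ⇒  Σ = -170
Signed area = Σ/2 = -85 (negative ⇒ clockwise traversal).

-85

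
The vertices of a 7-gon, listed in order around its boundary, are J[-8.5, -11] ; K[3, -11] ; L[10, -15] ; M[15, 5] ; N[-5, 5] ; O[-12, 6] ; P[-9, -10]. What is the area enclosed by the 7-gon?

Apply Gauss's area formula: 2A = Σ (x_i·y_{i+1} − x_{i+1}·y_i), indices taken mod 7.
J→K: (-8.5)(-11) − (3)(-11) = 126.5
K→L: (3)(-15) − (10)(-11) = 65
L→M: (10)(5) − (15)(-15) = 275
M→N: (15)(5) − (-5)(5) = 100
N→O: (-5)(6) − (-12)(5) = 30
O→P: (-12)(-10) − (-9)(6) = 174
P→J: (-9)(-11) − (-8.5)(-10) = 14
Σ = 784.5
Area = |Σ|/2 = 392.25.

392.25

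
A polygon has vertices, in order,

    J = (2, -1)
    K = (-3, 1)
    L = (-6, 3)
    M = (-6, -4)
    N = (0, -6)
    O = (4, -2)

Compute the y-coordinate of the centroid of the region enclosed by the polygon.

Apply the surveyor's formula. First the cross-terms c_i = x_i·y_{i+1} − x_{i+1}·y_i:
  -1, -3, 42, 36, 24, 0  ⇒  2A = 98, A = 49.
Then Σ (y_i + y_{i+1})·c_i = -606, so ȳ = -606 / (6·49) = -101/49.

-101/49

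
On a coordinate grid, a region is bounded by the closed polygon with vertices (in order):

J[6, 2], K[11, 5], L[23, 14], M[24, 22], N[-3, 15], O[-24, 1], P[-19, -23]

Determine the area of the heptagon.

835.5

Cross-terms: 8, 39, 170, 426, 357, 571, 100  ⇒  Σ = 1671
Area = |Σ|/2 = 835.5.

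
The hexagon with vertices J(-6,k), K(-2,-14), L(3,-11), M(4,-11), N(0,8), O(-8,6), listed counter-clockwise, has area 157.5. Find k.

-4

The doubled signed area Σ (x_i y_{i+1} − x_{i+1} y_i) is linear in k.
With k=0 it equals 291; the coefficient of k is -6 (from the two edges through J).
So -6·k + 291 = 2·157.5 = 315 ⇒ k = -4.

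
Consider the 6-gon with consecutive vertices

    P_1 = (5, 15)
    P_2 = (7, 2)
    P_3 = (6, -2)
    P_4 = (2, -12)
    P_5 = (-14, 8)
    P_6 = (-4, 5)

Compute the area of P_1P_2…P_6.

Apply the shoelace (surveyor's) formula: 2A = Σ (x_i·y_{i+1} − x_{i+1}·y_i), indices taken mod 6.
Σ = (-95) + (-26) + (-68) + (-152) + (-38) + (-85) = -464
Area = |Σ|/2 = 232.

232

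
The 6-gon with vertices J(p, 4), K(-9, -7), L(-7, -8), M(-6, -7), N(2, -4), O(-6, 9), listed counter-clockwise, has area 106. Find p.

-9

The doubled signed area Σ (x_i y_{i+1} − x_{i+1} y_i) is linear in p.
With p=0 it equals 68; the coefficient of p is -16 (from the two edges through J).
So -16·p + 68 = 2·106 = 212 ⇒ p = -9.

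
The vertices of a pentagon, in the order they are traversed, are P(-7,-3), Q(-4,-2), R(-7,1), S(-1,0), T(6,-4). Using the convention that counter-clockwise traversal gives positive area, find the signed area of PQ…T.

-28.5

Σ = (2) + (-18) + (1) + (4) + (-46) = -57
Signed area = Σ/2 = -28.5 (negative ⇒ clockwise traversal).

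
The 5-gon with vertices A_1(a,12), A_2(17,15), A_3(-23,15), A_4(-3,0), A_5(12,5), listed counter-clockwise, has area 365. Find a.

The doubled signed area Σ (x_i y_{i+1} − x_{i+1} y_i) is linear in a.
With a=0 it equals 570; the coefficient of a is 10 (from the two edges through A_1).
So 10·a + 570 = 2·365 = 730 ⇒ a = 16.

16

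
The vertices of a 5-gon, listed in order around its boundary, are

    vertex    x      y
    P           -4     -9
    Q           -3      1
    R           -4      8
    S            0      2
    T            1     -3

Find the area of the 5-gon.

Σ = (-31) + (-20) + (-8) + (-2) + (-21) = -82
Area = |Σ|/2 = 41.

41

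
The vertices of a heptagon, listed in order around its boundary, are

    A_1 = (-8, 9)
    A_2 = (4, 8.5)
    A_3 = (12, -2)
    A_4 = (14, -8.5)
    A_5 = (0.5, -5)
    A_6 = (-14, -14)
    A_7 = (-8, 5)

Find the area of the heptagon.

Apply the shoelace formula: 2A = Σ (x_i·y_{i+1} − x_{i+1}·y_i), indices taken mod 7.
Cross-terms: -104, -110, -74, -65.75, -77, -182, -32  ⇒  Σ = -644.75
Area = |Σ|/2 = 322.375.

322.375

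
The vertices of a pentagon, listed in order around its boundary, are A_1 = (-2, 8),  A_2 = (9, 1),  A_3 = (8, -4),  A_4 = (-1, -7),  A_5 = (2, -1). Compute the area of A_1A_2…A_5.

Σ = (-74) + (-44) + (-60) + (15) + (14) = -149
Area = |Σ|/2 = 74.5.

74.5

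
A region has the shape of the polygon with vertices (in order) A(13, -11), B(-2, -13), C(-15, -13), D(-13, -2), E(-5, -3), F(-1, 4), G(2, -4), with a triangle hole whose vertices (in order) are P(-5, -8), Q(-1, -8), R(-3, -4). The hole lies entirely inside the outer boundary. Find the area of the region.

Outer boundary:
Apply Gauss's area formula: 2A = Σ (x_i·y_{i+1} − x_{i+1}·y_i), indices taken mod 7.
A→B: (13)(-13) − (-2)(-11) = -191
B→C: (-2)(-13) − (-15)(-13) = -169
C→D: (-15)(-2) − (-13)(-13) = -139
D→E: (-13)(-3) − (-5)(-2) = 29
E→F: (-5)(4) − (-1)(-3) = -23
F→G: (-1)(-4) − (2)(4) = -4
G→A: (2)(-11) − (13)(-4) = 30
Σ = -467
Area = |Σ|/2 = 233.5.
Hole:
Apply the shoelace formula: 2A = Σ (x_i·y_{i+1} − x_{i+1}·y_i), indices taken mod 3.
Σ = (32) + (-20) + (4) = 16
Area = |Σ|/2 = 8.
Net area = 233.5 − 8 = 225.5.

225.5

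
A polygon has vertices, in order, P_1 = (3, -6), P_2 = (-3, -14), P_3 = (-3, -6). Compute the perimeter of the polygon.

|P_1P_2| = √((-6)² + (-8)²) = √100 = 10
|P_2P_3| = √((0)² + (8)²) = √64 = 8
|P_3P_1| = √((6)² + (0)²) = √36 = 6
Perimeter = 10 + 8 + 6 = 24.

24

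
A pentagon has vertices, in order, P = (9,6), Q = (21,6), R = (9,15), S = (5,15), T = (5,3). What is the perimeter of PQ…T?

|PQ| = √((12)² + (0)²) = √144 = 12
|QR| = √((-12)² + (9)²) = √225 = 15
|RS| = √((-4)² + (0)²) = √16 = 4
|ST| = √((0)² + (-12)²) = √144 = 12
|TP| = √((4)² + (3)²) = √25 = 5
Perimeter = 12 + 15 + 4 + 12 + 5 = 48.

48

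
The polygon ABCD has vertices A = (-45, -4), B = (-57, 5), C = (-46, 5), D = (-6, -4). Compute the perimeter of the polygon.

|AB| = √((-12)² + (9)²) = √225 = 15
|BC| = √((11)² + (0)²) = √121 = 11
|CD| = √((40)² + (-9)²) = √1681 = 41
|DA| = √((-39)² + (0)²) = √1521 = 39
Perimeter = 15 + 11 + 41 + 39 = 106.

106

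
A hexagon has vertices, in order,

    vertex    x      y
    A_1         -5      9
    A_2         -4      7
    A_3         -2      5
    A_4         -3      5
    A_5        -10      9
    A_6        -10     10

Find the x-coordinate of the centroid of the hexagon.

-503/81

Apply the surveyor's formula. First the cross-terms c_i = x_i·y_{i+1} − x_{i+1}·y_i:
  1, -6, 5, 23, -10, -40  ⇒  2A = -27, A = -13.5.
Then Σ (x_i + x_{i+1})·c_i = 503, so x̄ = 503 / (6·(-13.5)) = -503/81.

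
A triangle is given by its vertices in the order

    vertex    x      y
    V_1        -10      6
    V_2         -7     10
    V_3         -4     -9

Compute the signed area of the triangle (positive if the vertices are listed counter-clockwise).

Apply the shoelace (surveyor's) formula: 2A = Σ (x_i·y_{i+1} − x_{i+1}·y_i), indices taken mod 3.
Σ = (-58) + (103) + (-114) = -69
Signed area = Σ/2 = -34.5 (negative ⇒ clockwise traversal).

-34.5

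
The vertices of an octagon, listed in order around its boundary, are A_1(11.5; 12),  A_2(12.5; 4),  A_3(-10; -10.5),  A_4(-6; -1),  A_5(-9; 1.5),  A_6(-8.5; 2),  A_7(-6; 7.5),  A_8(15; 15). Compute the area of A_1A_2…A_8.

259.125

Apply the shoelace formula: 2A = Σ (x_i·y_{i+1} − x_{i+1}·y_i), indices taken mod 8.
A_1→A_2: (11.5)(4) − (12.5)(12) = -104
A_2→A_3: (12.5)(-10.5) − (-10)(4) = -91.25
A_3→A_4: (-10)(-1) − (-6)(-10.5) = -53
A_4→A_5: (-6)(1.5) − (-9)(-1) = -18
A_5→A_6: (-9)(2) − (-8.5)(1.5) = -5.25
A_6→A_7: (-8.5)(7.5) − (-6)(2) = -51.75
A_7→A_8: (-6)(15) − (15)(7.5) = -202.5
A_8→A_1: (15)(12) − (11.5)(15) = 7.5
Σ = -518.25
Area = |Σ|/2 = 259.125.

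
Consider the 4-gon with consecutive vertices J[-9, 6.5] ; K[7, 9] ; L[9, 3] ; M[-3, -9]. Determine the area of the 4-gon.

179.5

Apply the shoelace (surveyor's) formula: 2A = Σ (x_i·y_{i+1} − x_{i+1}·y_i), indices taken mod 4.
Σ = (-126.5) + (-60) + (-72) + (-100.5) = -359
Area = |Σ|/2 = 179.5.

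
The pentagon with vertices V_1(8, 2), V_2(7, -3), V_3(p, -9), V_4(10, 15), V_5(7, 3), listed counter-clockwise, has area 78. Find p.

14

Write out the shoelace sum; only the two edges meeting at V_3 involve p:
2·Area = [(7·(-9) − p·(-3)) + (p·15 − 10·(-9))] + -123
       = 18·p + -96 = 156
⇒ p = 14.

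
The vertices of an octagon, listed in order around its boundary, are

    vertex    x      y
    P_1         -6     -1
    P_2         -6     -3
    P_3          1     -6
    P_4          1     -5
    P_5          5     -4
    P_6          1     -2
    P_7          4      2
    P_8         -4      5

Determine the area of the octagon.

Σ = (12) + (39) + (1) + (21) + (-6) + (10) + (28) + (34) = 139
Area = |Σ|/2 = 69.5.

69.5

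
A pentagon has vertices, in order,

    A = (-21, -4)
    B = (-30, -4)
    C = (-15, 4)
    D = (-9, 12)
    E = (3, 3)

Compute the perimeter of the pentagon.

|AB| = √((-9)² + (0)²) = √81 = 9
|BC| = √((15)² + (8)²) = √289 = 17
|CD| = √((6)² + (8)²) = √100 = 10
|DE| = √((12)² + (-9)²) = √225 = 15
|EA| = √((-24)² + (-7)²) = √625 = 25
Perimeter = 9 + 17 + 10 + 15 + 25 = 76.

76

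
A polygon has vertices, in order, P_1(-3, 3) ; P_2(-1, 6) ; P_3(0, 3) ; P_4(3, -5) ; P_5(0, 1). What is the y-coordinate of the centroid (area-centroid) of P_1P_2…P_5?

Apply the shoelace (surveyor's) formula. First the cross-terms c_i = x_i·y_{i+1} − x_{i+1}·y_i:
  -15, -3, -9, 3, 3  ⇒  2A = -21, A = -10.5.
Then Σ (y_i + y_{i+1})·c_i = -144, so ȳ = -144 / (6·(-10.5)) = 16/7.

16/7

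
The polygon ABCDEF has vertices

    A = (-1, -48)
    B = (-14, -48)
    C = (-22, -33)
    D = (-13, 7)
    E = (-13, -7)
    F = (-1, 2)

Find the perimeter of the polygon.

|AB| = √((-13)² + (0)²) = √169 = 13
|BC| = √((-8)² + (15)²) = √289 = 17
|CD| = √((9)² + (40)²) = √1681 = 41
|DE| = √((0)² + (-14)²) = √196 = 14
|EF| = √((12)² + (9)²) = √225 = 15
|FA| = √((0)² + (-50)²) = √2500 = 50
Perimeter = 13 + 17 + 41 + 14 + 15 + 50 = 150.

150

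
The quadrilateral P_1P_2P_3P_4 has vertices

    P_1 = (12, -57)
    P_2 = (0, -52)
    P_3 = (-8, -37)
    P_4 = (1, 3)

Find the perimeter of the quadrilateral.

|P_1P_2| = √((-12)² + (5)²) = √169 = 13
|P_2P_3| = √((-8)² + (15)²) = √289 = 17
|P_3P_4| = √((9)² + (40)²) = √1681 = 41
|P_4P_1| = √((11)² + (-60)²) = √3721 = 61
Perimeter = 13 + 17 + 41 + 61 = 132.

132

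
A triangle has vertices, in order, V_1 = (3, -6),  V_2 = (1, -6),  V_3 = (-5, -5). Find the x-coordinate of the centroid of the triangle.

-1/3

Apply the shoelace (surveyor's) formula. First the cross-terms c_i = x_i·y_{i+1} − x_{i+1}·y_i:
  -12, -35, 45  ⇒  2A = -2, A = -1.
Then Σ (x_i + x_{i+1})·c_i = 2, so x̄ = 2 / (6·(-1)) = -1/3.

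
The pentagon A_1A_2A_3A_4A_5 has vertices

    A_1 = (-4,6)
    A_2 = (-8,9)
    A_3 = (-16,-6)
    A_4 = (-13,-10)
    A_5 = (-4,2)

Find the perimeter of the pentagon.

46

|A_1A_2| = √((-4)² + (3)²) = √25 = 5
|A_2A_3| = √((-8)² + (-15)²) = √289 = 17
|A_3A_4| = √((3)² + (-4)²) = √25 = 5
|A_4A_5| = √((9)² + (12)²) = √225 = 15
|A_5A_1| = √((0)² + (4)²) = √16 = 4
Perimeter = 5 + 17 + 5 + 15 + 4 = 46.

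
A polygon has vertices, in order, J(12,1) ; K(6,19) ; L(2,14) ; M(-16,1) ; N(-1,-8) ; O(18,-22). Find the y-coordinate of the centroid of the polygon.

-13/17

Apply the surveyor's formula. First the cross-terms c_i = x_i·y_{i+1} − x_{i+1}·y_i:
  222, 46, 226, 129, 166, 282  ⇒  2A = 1071, A = 535.5.
Then Σ (y_i + y_{i+1})·c_i = -2457, so ȳ = -2457 / (6·535.5) = -13/17.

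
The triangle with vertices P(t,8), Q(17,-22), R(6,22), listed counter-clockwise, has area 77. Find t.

Write out the shoelace sum; only the two edges meeting at P involve t:
2·Area = [(6·8 − t·22) + (t·(-22) − 17·8)] + 506
       = -44·t + 418 = 154
⇒ t = 6.

6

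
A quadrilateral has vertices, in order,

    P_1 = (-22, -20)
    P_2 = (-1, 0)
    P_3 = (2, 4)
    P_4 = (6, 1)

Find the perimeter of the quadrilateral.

74

|P_1P_2| = √((21)² + (20)²) = √841 = 29
|P_2P_3| = √((3)² + (4)²) = √25 = 5
|P_3P_4| = √((4)² + (-3)²) = √25 = 5
|P_4P_1| = √((-28)² + (-21)²) = √1225 = 35
Perimeter = 29 + 5 + 5 + 35 = 74.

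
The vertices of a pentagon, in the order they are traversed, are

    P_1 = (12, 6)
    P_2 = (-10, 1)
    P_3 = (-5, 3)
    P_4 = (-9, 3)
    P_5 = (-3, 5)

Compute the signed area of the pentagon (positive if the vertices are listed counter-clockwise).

-27.5

Σ = (72) + (-25) + (12) + (-36) + (-78) = -55
Signed area = Σ/2 = -27.5 (negative ⇒ clockwise traversal).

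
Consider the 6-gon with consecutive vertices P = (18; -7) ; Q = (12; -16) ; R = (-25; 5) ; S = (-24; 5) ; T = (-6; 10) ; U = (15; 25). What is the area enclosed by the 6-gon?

Apply the shoelace formula: 2A = Σ (x_i·y_{i+1} − x_{i+1}·y_i), indices taken mod 6.
Σ = (-204) + (-340) + (-5) + (-210) + (-300) + (-555) = -1614
Area = |Σ|/2 = 807.

807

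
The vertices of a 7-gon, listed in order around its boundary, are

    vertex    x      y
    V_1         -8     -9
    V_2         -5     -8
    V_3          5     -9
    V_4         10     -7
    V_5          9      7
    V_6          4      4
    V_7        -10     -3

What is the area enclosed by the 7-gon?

197

Apply the surveyor's formula: 2A = Σ (x_i·y_{i+1} − x_{i+1}·y_i), indices taken mod 7.
Σ = (19) + (85) + (55) + (133) + (8) + (28) + (66) = 394
Area = |Σ|/2 = 197.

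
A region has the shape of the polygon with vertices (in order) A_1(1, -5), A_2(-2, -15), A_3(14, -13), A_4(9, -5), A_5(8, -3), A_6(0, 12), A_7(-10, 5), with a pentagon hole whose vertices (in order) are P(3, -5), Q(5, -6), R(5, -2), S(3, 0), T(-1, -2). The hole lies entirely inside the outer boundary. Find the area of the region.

247

Outer boundary:
A_1→A_2: (1)(-15) − (-2)(-5) = -25
A_2→A_3: (-2)(-13) − (14)(-15) = 236
A_3→A_4: (14)(-5) − (9)(-13) = 47
A_4→A_5: (9)(-3) − (8)(-5) = 13
A_5→A_6: (8)(12) − (0)(-3) = 96
A_6→A_7: (0)(5) − (-10)(12) = 120
A_7→A_1: (-10)(-5) − (1)(5) = 45
Σ = 532
Area = |Σ|/2 = 266.
Hole:
Apply the shoelace formula: 2A = Σ (x_i·y_{i+1} − x_{i+1}·y_i), indices taken mod 5.
Σ = (7) + (20) + (6) + (-6) + (11) = 38
Area = |Σ|/2 = 19.
Net area = 266 − 19 = 247.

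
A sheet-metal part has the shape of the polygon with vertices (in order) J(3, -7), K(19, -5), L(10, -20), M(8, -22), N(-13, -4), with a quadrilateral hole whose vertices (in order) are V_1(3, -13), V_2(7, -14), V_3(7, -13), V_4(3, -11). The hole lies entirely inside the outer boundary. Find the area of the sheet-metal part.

Outer boundary:
J→K: (3)(-5) − (19)(-7) = 118
K→L: (19)(-20) − (10)(-5) = -330
L→M: (10)(-22) − (8)(-20) = -60
M→N: (8)(-4) − (-13)(-22) = -318
N→J: (-13)(-7) − (3)(-4) = 103
Σ = -487
Area = |Σ|/2 = 243.5.
Hole:
Apply Gauss's area formula: 2A = Σ (x_i·y_{i+1} − x_{i+1}·y_i), indices taken mod 4.
Cross-terms: 49, 7, -38, -6  ⇒  Σ = 12
Area = |Σ|/2 = 6.
Net area = 243.5 − 6 = 237.5.

237.5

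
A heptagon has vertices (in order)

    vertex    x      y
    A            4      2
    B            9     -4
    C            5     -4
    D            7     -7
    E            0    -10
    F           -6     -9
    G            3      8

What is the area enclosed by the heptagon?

Apply Gauss's area formula: 2A = Σ (x_i·y_{i+1} − x_{i+1}·y_i), indices taken mod 7.
Σ = (-34) + (-16) + (-7) + (-70) + (-60) + (-21) + (-26) = -234
Area = |Σ|/2 = 117.

117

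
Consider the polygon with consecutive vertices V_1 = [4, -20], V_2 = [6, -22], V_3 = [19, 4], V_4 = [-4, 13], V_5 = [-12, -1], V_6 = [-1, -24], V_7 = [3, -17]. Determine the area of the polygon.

640.5

Cross-terms: 32, 442, 263, 160, 287, 89, 8  ⇒  Σ = 1281
Area = |Σ|/2 = 640.5.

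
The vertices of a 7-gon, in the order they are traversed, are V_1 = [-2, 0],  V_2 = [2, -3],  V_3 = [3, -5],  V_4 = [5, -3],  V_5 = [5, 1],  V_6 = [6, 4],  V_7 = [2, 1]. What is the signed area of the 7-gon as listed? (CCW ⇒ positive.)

27.5

Σ = (6) + (-1) + (16) + (20) + (14) + (-2) + (2) = 55
Signed area = Σ/2 = 27.5 (positive ⇒ counter-clockwise traversal).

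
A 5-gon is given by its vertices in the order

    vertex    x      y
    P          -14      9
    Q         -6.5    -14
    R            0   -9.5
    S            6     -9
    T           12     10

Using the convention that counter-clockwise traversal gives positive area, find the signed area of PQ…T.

394.625

Apply the shoelace formula: 2A = Σ (x_i·y_{i+1} − x_{i+1}·y_i), indices taken mod 5.
Σ = (254.5) + (61.75) + (57) + (168) + (248) = 789.25
Signed area = Σ/2 = 394.625 (positive ⇒ counter-clockwise traversal).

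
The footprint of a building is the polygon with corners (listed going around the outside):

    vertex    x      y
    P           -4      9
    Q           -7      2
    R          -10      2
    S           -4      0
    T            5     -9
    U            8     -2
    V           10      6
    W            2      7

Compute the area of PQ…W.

Apply the shoelace (surveyor's) formula: 2A = Σ (x_i·y_{i+1} − x_{i+1}·y_i), indices taken mod 8.
P→Q: (-4)(2) − (-7)(9) = 55
Q→R: (-7)(2) − (-10)(2) = 6
R→S: (-10)(0) − (-4)(2) = 8
S→T: (-4)(-9) − (5)(0) = 36
T→U: (5)(-2) − (8)(-9) = 62
U→V: (8)(6) − (10)(-2) = 68
V→W: (10)(7) − (2)(6) = 58
W→P: (2)(9) − (-4)(7) = 46
Σ = 339
Area = |Σ|/2 = 169.5.

169.5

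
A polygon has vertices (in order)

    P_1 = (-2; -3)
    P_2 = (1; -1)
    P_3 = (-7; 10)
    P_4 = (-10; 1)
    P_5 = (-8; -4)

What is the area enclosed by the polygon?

82.5

Cross-terms: 5, 3, 93, 48, 16  ⇒  Σ = 165
Area = |Σ|/2 = 82.5.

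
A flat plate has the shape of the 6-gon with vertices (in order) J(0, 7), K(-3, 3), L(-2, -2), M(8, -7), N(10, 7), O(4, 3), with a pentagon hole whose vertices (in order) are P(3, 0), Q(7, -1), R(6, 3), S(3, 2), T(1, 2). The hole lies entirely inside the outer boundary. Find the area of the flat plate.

97

Outer boundary:
Apply Gauss's area formula: 2A = Σ (x_i·y_{i+1} − x_{i+1}·y_i), indices taken mod 6.
Σ = (21) + (12) + (30) + (126) + (2) + (28) = 219
Area = |Σ|/2 = 109.5.
Hole:
Apply the shoelace (surveyor's) formula: 2A = Σ (x_i·y_{i+1} − x_{i+1}·y_i), indices taken mod 5.
P→Q: (3)(-1) − (7)(0) = -3
Q→R: (7)(3) − (6)(-1) = 27
R→S: (6)(2) − (3)(3) = 3
S→T: (3)(2) − (1)(2) = 4
T→P: (1)(0) − (3)(2) = -6
Σ = 25
Area = |Σ|/2 = 12.5.
Net area = 109.5 − 12.5 = 97.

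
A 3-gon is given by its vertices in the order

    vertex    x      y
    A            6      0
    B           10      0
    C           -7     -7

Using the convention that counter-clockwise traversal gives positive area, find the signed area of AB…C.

-14

Apply the shoelace (surveyor's) formula: 2A = Σ (x_i·y_{i+1} − x_{i+1}·y_i), indices taken mod 3.
Σ = (0) + (-70) + (42) = -28
Signed area = Σ/2 = -14 (negative ⇒ clockwise traversal).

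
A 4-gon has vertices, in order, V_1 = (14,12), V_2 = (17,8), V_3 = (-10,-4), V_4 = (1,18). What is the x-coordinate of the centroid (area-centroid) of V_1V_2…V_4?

Apply Gauss's area formula. First the cross-terms c_i = x_i·y_{i+1} − x_{i+1}·y_i:
  -92, 12, -176, -240  ⇒  2A = -496, A = -248.
Then Σ (x_i + x_{i+1})·c_i = -4784, so x̄ = -4784 / (6·(-248)) = 299/93.

299/93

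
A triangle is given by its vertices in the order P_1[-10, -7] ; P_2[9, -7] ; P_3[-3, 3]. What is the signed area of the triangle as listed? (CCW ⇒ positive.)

95

Apply the surveyor's formula: 2A = Σ (x_i·y_{i+1} − x_{i+1}·y_i), indices taken mod 3.
P_1→P_2: (-10)(-7) − (9)(-7) = 133
P_2→P_3: (9)(3) − (-3)(-7) = 6
P_3→P_1: (-3)(-7) − (-10)(3) = 51
Σ = 190
Signed area = Σ/2 = 95 (positive ⇒ counter-clockwise traversal).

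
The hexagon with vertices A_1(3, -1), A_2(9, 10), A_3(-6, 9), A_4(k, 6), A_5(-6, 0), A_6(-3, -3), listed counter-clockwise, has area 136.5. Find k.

Write out the shoelace sum; only the two edges meeting at A_4 involve k:
2·Area = [((-6)·6 − k·9) + (k·0 − (-6)·6)] + 210
       = -9·k + 210 = 273
⇒ k = -7.

-7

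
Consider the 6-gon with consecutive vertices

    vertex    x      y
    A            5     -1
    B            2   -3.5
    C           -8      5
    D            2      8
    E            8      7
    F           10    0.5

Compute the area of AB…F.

Σ = (-15.5) + (-18) + (-74) + (-50) + (-66) + (-12.5) = -236
Area = |Σ|/2 = 118.

118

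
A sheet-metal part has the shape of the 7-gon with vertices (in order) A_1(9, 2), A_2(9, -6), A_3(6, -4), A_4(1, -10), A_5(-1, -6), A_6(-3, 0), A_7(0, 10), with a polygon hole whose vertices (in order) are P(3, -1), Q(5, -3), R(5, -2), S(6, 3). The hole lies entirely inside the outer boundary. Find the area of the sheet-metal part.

Outer boundary:
Σ = (-72) + (0) + (-56) + (-16) + (-18) + (-30) + (-90) = -282
Area = |Σ|/2 = 141.
Hole:
P→Q: (3)(-3) − (5)(-1) = -4
Q→R: (5)(-2) − (5)(-3) = 5
R→S: (5)(3) − (6)(-2) = 27
S→P: (6)(-1) − (3)(3) = -15
Σ = 13
Area = |Σ|/2 = 6.5.
Net area = 141 − 6.5 = 134.5.

134.5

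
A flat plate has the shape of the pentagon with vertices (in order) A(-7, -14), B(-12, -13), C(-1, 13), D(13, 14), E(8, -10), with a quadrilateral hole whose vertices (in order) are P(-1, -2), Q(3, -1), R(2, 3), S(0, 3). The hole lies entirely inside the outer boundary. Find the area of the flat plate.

Outer boundary:
Apply Gauss's area formula: 2A = Σ (x_i·y_{i+1} − x_{i+1}·y_i), indices taken mod 5.
Σ = (-77) + (-169) + (-183) + (-242) + (-182) = -853
Area = |Σ|/2 = 426.5.
Hole:
Cross-terms: 7, 11, 6, 3  ⇒  Σ = 27
Area = |Σ|/2 = 13.5.
Net area = 426.5 − 13.5 = 413.

413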